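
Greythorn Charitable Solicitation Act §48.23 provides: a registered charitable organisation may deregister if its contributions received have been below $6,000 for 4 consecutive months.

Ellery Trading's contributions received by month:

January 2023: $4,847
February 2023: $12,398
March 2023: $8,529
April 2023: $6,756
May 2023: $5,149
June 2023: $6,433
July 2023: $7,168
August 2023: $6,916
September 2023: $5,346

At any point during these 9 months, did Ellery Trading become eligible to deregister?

Months below $6,000: January 2023, May 2023, September 2023.
Longest run of consecutive months below the threshold: 1.
1 < 4, so Ellery Trading never became eligible.

No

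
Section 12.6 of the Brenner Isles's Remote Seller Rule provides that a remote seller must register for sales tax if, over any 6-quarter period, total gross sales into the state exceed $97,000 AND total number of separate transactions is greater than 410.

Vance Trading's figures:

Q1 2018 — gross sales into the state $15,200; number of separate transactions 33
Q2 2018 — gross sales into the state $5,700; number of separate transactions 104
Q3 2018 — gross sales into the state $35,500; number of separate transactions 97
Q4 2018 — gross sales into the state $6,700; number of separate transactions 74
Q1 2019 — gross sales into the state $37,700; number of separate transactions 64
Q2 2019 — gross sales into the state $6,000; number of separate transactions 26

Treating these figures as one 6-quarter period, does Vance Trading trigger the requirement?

Total gross sales into the state: $15,200 + $5,700 + $35,500 + $6,700 + $37,700 + $6,000 = $106,800 (> $97,000).
Total number of separate transactions: 33 + 104 + 97 + 74 + 64 + 26 = 398 (≤ 410).
The test is 'and': the rule requires both, and at least one is not exceeded.

No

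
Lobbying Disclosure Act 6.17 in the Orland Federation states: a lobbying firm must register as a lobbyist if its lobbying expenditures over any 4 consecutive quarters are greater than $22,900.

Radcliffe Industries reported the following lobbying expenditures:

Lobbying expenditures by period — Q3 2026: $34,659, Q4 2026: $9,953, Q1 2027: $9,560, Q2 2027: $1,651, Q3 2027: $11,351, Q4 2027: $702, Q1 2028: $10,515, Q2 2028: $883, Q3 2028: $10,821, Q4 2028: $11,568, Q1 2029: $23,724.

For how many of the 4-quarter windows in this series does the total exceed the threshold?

8

Q3 2026–Q2 2027: $34,659 + $9,953 + $9,560 + $1,651 = $55,823 (over)
Q4 2026–Q3 2027: $9,953 + $9,560 + $1,651 + $11,351 = $32,515 (over)
Q1 2027–Q4 2027: $9,560 + $1,651 + $11,351 + $702 = $23,264 (over)
Q2 2027–Q1 2028: $1,651 + $11,351 + $702 + $10,515 = $24,219 (over)
Q3 2027–Q2 2028: $11,351 + $702 + $10,515 + $883 = $23,451 (over)
Q4 2027–Q3 2028: $702 + $10,515 + $883 + $10,821 = $22,921 (over)
Q1 2028–Q4 2028: $10,515 + $883 + $10,821 + $11,568 = $33,787 (over)
Q2 2028–Q1 2029: $883 + $10,821 + $11,568 + $23,724 = $46,996 (over)
8 windows exceed the threshold.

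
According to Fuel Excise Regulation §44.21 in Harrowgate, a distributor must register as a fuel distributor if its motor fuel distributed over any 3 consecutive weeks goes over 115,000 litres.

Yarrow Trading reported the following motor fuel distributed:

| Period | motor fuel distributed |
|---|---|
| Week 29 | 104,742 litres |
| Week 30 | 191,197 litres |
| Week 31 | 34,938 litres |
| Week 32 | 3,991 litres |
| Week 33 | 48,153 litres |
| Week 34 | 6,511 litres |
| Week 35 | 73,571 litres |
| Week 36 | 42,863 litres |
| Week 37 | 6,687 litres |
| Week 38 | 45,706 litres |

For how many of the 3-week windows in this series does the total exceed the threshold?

Week 29–Week 31: 104,742 litres + 191,197 litres + 34,938 litres = 330,877 litres (over)
Week 30–Week 32: 191,197 litres + 34,938 litres + 3,991 litres = 230,126 litres (over)
Week 31–Week 33: 34,938 litres + 3,991 litres + 48,153 litres = 87,082 litres (under)
Week 32–Week 34: 3,991 litres + 48,153 litres + 6,511 litres = 58,655 litres (under)
Week 33–Week 35: 48,153 litres + 6,511 litres + 73,571 litres = 128,235 litres (over)
Week 34–Week 36: 6,511 litres + 73,571 litres + 42,863 litres = 122,945 litres (over)
Week 35–Week 37: 73,571 litres + 42,863 litres + 6,687 litres = 123,121 litres (over)
Week 36–Week 38: 42,863 litres + 6,687 litres + 45,706 litres = 95,256 litres (under)
5 windows exceed the threshold.

5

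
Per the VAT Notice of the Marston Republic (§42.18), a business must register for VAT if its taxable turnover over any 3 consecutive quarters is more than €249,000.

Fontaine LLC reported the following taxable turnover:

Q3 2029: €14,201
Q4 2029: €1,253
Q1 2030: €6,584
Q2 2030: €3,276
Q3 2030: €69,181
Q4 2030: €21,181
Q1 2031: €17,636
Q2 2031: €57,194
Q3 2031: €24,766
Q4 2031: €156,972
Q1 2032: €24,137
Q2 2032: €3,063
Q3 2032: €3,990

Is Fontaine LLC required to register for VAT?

No

Q3 2029–Q1 2030: €14,201 + €1,253 + €6,584 = €22,038 (under)
Q4 2029–Q2 2030: €1,253 + €6,584 + €3,276 = €11,113 (under)
Q1 2030–Q3 2030: €6,584 + €3,276 + €69,181 = €79,041 (under)
Q2 2030–Q4 2030: €3,276 + €69,181 + €21,181 = €93,638 (under)
Q3 2030–Q1 2031: €69,181 + €21,181 + €17,636 = €107,998 (under)
Q4 2030–Q2 2031: €21,181 + €17,636 + €57,194 = €96,011 (under)
Q1 2031–Q3 2031: €17,636 + €57,194 + €24,766 = €99,596 (under)
Q2 2031–Q4 2031: €57,194 + €24,766 + €156,972 = €238,932 (under)
Q3 2031–Q1 2032: €24,766 + €156,972 + €24,137 = €205,875 (under)
Q4 2031–Q2 2032: €156,972 + €24,137 + €3,063 = €184,172 (under)
Q1 2032–Q3 2032: €24,137 + €3,063 + €3,990 = €31,190 (under)
No window exceeds €249,000.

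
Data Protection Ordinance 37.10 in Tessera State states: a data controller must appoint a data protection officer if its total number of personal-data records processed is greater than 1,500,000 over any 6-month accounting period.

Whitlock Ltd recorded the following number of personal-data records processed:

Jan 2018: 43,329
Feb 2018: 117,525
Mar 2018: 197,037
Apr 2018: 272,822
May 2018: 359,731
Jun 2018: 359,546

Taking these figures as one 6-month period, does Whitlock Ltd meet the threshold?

No

Total number of personal-data records processed: 43,329 + 117,525 + 197,037 + 272,822 + 359,731 + 359,546 = 1,349,990.
1,349,990 ≤ 1,500,000, so the threshold is not exceeded.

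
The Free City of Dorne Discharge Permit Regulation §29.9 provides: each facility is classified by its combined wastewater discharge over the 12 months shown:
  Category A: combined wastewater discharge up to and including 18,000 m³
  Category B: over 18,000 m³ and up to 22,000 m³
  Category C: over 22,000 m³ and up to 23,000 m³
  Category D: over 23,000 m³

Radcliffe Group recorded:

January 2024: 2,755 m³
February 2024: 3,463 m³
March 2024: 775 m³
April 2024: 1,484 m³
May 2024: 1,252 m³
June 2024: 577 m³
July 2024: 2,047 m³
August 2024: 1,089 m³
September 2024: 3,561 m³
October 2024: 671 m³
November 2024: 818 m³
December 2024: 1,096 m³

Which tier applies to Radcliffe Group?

Combined wastewater discharge: 2,755 m³ + 3,463 m³ + 775 m³ + 1,484 m³ + 1,252 m³ + 577 m³ + 2,047 m³ + 1,089 m³ + 3,561 m³ + 671 m³ + 818 m³ + 1,096 m³ = 19,588 m³.
18,000 m³ < 19,588 m³ ≤ 22,000 m³, so Category B applies.

Category B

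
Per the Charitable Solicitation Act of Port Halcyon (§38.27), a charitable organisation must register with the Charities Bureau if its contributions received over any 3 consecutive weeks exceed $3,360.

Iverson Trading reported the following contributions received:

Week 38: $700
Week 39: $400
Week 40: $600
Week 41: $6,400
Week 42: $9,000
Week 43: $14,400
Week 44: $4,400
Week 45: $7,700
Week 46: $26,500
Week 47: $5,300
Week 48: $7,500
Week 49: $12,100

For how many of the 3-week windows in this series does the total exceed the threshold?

Week 38–Week 40: $700 + $400 + $600 = $1,700 (under)
Week 39–Week 41: $400 + $600 + $6,400 = $7,400 (over)
Week 40–Week 42: $600 + $6,400 + $9,000 = $16,000 (over)
Week 41–Week 43: $6,400 + $9,000 + $14,400 = $29,800 (over)
Week 42–Week 44: $9,000 + $14,400 + $4,400 = $27,800 (over)
Week 43–Week 45: $14,400 + $4,400 + $7,700 = $26,500 (over)
Week 44–Week 46: $4,400 + $7,700 + $26,500 = $38,600 (over)
Week 45–Week 47: $7,700 + $26,500 + $5,300 = $39,500 (over)
Week 46–Week 48: $26,500 + $5,300 + $7,500 = $39,300 (over)
Week 47–Week 49: $5,300 + $7,500 + $12,100 = $24,900 (over)
9 windows exceed the threshold.

9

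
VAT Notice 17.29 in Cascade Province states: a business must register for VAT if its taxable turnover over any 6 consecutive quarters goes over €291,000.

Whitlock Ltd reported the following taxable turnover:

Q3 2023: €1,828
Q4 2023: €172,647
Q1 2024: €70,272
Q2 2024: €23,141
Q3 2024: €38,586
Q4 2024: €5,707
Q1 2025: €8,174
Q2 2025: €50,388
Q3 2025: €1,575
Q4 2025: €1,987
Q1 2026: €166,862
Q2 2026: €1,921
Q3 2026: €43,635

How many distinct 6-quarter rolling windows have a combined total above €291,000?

2

Q3 2023–Q4 2024: €1,828 + €172,647 + €70,272 + €23,141 + €38,586 + €5,707 = €312,181 (over)
Q4 2023–Q1 2025: €172,647 + €70,272 + €23,141 + €38,586 + €5,707 + €8,174 = €318,527 (over)
Q1 2024–Q2 2025: €70,272 + €23,141 + €38,586 + €5,707 + €8,174 + €50,388 = €196,268 (under)
Q2 2024–Q3 2025: €23,141 + €38,586 + €5,707 + €8,174 + €50,388 + €1,575 = €127,571 (under)
Q3 2024–Q4 2025: €38,586 + €5,707 + €8,174 + €50,388 + €1,575 + €1,987 = €106,417 (under)
Q4 2024–Q1 2026: €5,707 + €8,174 + €50,388 + €1,575 + €1,987 + €166,862 = €234,693 (under)
Q1 2025–Q2 2026: €8,174 + €50,388 + €1,575 + €1,987 + €166,862 + €1,921 = €230,907 (under)
Q2 2025–Q3 2026: €50,388 + €1,575 + €1,987 + €166,862 + €1,921 + €43,635 = €266,368 (under)
2 windows exceed the threshold.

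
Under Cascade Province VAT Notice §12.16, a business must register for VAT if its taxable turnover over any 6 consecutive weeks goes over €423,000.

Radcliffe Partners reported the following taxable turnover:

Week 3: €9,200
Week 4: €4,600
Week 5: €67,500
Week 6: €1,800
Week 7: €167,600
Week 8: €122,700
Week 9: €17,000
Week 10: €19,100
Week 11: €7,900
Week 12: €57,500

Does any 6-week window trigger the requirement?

No

Week 3–Week 8: €9,200 + €4,600 + €67,500 + €1,800 + €167,600 + €122,700 = €373,400 (under)
Week 4–Week 9: €4,600 + €67,500 + €1,800 + €167,600 + €122,700 + €17,000 = €381,200 (under)
Week 5–Week 10: €67,500 + €1,800 + €167,600 + €122,700 + €17,000 + €19,100 = €395,700 (under)
Week 6–Week 11: €1,800 + €167,600 + €122,700 + €17,000 + €19,100 + €7,900 = €336,100 (under)
Week 7–Week 12: €167,600 + €122,700 + €17,000 + €19,100 + €7,900 + €57,500 = €391,800 (under)
No window exceeds €423,000.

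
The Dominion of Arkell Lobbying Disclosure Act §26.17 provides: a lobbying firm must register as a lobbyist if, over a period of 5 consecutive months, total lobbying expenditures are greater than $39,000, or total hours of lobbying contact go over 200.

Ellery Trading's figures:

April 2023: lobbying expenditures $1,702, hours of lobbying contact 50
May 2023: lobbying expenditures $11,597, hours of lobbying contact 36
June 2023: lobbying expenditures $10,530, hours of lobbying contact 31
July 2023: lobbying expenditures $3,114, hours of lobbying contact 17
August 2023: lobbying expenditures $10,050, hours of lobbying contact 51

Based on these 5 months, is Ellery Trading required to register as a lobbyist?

Total lobbying expenditures: $1,702 + $11,597 + $10,530 + $3,114 + $10,050 = $36,993 (≤ $39,000).
Total hours of lobbying contact: 50 + 36 + 31 + 17 + 51 = 185 (≤ 200).
The test is 'or': neither threshold is exceeded.

No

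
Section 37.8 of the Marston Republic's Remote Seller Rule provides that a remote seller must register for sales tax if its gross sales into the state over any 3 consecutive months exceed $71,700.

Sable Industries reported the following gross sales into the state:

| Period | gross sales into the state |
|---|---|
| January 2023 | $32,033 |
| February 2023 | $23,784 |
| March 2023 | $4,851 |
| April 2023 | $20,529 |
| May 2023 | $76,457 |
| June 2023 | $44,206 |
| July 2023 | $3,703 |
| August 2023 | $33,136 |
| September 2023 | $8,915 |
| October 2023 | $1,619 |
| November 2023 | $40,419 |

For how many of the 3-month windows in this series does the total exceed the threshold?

January 2023–March 2023: $32,033 + $23,784 + $4,851 = $60,668 (under)
February 2023–April 2023: $23,784 + $4,851 + $20,529 = $49,164 (under)
March 2023–May 2023: $4,851 + $20,529 + $76,457 = $101,837 (over)
April 2023–June 2023: $20,529 + $76,457 + $44,206 = $141,192 (over)
May 2023–July 2023: $76,457 + $44,206 + $3,703 = $124,366 (over)
June 2023–August 2023: $44,206 + $3,703 + $33,136 = $81,045 (over)
July 2023–September 2023: $3,703 + $33,136 + $8,915 = $45,754 (under)
August 2023–October 2023: $33,136 + $8,915 + $1,619 = $43,670 (under)
September 2023–November 2023: $8,915 + $1,619 + $40,419 = $50,953 (under)
4 windows exceed the threshold.

4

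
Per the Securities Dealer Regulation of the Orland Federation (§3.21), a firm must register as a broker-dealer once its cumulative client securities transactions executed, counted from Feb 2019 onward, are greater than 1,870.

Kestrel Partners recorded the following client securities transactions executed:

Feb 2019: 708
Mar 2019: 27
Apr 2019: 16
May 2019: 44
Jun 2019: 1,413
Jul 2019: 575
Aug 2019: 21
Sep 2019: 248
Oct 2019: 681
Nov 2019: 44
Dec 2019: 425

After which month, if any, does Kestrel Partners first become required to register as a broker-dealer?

Through Feb 2019: 708
Through Mar 2019: 735
Through Apr 2019: 751
Through May 2019: 795
Through Jun 2019: 2,208 ← exceeds threshold

Jun 2019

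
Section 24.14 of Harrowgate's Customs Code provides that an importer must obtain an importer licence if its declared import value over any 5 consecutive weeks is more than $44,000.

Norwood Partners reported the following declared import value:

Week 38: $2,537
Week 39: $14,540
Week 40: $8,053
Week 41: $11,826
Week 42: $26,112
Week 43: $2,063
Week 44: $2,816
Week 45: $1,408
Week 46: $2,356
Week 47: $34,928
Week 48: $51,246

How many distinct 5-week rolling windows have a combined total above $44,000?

Week 38–Week 42: $2,537 + $14,540 + $8,053 + $11,826 + $26,112 = $63,068 (over)
Week 39–Week 43: $14,540 + $8,053 + $11,826 + $26,112 + $2,063 = $62,594 (over)
Week 40–Week 44: $8,053 + $11,826 + $26,112 + $2,063 + $2,816 = $50,870 (over)
Week 41–Week 45: $11,826 + $26,112 + $2,063 + $2,816 + $1,408 = $44,225 (over)
Week 42–Week 46: $26,112 + $2,063 + $2,816 + $1,408 + $2,356 = $34,755 (under)
Week 43–Week 47: $2,063 + $2,816 + $1,408 + $2,356 + $34,928 = $43,571 (under)
Week 44–Week 48: $2,816 + $1,408 + $2,356 + $34,928 + $51,246 = $92,754 (over)
5 windows exceed the threshold.

5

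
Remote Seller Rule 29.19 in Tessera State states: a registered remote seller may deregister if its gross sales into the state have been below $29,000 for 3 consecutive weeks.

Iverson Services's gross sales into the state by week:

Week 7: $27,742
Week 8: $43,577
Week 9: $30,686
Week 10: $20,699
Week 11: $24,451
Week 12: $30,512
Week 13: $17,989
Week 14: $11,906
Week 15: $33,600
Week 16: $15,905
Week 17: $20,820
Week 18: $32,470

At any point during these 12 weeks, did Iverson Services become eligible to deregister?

Weeks below $29,000: Week 7, Week 10, Week 11, Week 13, Week 14, Week 16, Week 17.
Longest run of consecutive weeks below the threshold: 2.
2 < 3, so Iverson Services never became eligible.

No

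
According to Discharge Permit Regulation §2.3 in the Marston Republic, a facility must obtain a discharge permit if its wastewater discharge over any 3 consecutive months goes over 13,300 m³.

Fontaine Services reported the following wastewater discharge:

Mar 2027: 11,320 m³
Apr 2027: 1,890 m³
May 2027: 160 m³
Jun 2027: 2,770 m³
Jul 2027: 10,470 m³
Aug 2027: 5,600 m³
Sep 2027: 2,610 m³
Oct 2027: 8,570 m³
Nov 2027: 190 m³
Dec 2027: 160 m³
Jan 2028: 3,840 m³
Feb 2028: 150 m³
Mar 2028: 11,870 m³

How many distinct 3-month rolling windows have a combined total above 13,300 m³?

6

Mar 2027–May 2027: 11,320 m³ + 1,890 m³ + 160 m³ = 13,370 m³ (over)
Apr 2027–Jun 2027: 1,890 m³ + 160 m³ + 2,770 m³ = 4,820 m³ (under)
May 2027–Jul 2027: 160 m³ + 2,770 m³ + 10,470 m³ = 13,400 m³ (over)
Jun 2027–Aug 2027: 2,770 m³ + 10,470 m³ + 5,600 m³ = 18,840 m³ (over)
Jul 2027–Sep 2027: 10,470 m³ + 5,600 m³ + 2,610 m³ = 18,680 m³ (over)
Aug 2027–Oct 2027: 5,600 m³ + 2,610 m³ + 8,570 m³ = 16,780 m³ (over)
Sep 2027–Nov 2027: 2,610 m³ + 8,570 m³ + 190 m³ = 11,370 m³ (under)
Oct 2027–Dec 2027: 8,570 m³ + 190 m³ + 160 m³ = 8,920 m³ (under)
Nov 2027–Jan 2028: 190 m³ + 160 m³ + 3,840 m³ = 4,190 m³ (under)
Dec 2027–Feb 2028: 160 m³ + 3,840 m³ + 150 m³ = 4,150 m³ (under)
Jan 2028–Mar 2028: 3,840 m³ + 150 m³ + 11,870 m³ = 15,860 m³ (over)
6 windows exceed the threshold.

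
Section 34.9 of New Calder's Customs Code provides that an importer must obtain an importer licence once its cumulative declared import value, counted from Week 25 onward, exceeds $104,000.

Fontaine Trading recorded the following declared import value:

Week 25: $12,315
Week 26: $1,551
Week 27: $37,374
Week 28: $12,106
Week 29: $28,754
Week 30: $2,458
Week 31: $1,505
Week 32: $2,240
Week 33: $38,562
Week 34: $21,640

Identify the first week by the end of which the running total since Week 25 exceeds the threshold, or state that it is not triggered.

Through Week 25: $12,315
Through Week 26: $13,866
Through Week 27: $51,240
Through Week 28: $63,346
Through Week 29: $92,100
Through Week 30: $94,558
Through Week 31: $96,063
Through Week 32: $98,303
Through Week 33: $136,865 ← exceeds threshold

Week 33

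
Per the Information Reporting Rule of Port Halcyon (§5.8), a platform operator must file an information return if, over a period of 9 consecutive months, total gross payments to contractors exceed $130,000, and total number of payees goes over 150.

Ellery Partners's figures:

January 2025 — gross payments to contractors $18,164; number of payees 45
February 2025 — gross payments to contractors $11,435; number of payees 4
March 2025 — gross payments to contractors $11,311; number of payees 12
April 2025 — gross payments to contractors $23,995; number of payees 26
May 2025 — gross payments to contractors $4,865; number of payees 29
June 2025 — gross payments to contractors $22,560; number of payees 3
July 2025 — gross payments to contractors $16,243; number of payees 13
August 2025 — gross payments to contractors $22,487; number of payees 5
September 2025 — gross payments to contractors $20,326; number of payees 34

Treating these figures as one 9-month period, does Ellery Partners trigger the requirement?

Yes

Total gross payments to contractors: $18,164 + $11,435 + $11,311 + $23,995 + $4,865 + $22,560 + $16,243 + $22,487 + $20,326 = $151,386 (> $130,000).
Total number of payees: 45 + 4 + 12 + 26 + 29 + 3 + 13 + 5 + 34 = 171 (> 150).
The test is 'and': both thresholds are exceeded.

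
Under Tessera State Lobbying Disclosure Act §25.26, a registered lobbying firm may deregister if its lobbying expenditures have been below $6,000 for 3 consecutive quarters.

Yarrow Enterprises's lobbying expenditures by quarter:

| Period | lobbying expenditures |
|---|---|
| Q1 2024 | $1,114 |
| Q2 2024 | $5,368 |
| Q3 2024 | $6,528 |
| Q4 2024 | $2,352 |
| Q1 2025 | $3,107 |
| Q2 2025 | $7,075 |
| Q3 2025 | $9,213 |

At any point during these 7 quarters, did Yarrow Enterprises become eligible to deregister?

Quarters below $6,000: Q1 2024, Q2 2024, Q4 2024, Q1 2025.
Longest run of consecutive quarters below the threshold: 2.
2 < 3, so Yarrow Enterprises never became eligible.

No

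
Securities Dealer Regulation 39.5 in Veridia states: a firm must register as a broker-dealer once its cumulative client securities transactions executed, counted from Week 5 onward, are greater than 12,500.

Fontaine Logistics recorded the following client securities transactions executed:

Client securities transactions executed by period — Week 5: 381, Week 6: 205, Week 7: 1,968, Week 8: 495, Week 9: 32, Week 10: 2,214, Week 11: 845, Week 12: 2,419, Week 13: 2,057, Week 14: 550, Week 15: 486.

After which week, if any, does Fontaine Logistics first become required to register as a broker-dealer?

Not triggered

Through Week 5: 381
Through Week 6: 586
Through Week 7: 2,554
Through Week 8: 3,049
Through Week 9: 3,081
Through Week 10: 5,295
Through Week 11: 6,140
Through Week 12: 8,559
Through Week 13: 10,616
Through Week 14: 11,166
Through Week 15: 11,652
Final cumulative total 11,652 ≤ 12,500; the threshold is never exceeded.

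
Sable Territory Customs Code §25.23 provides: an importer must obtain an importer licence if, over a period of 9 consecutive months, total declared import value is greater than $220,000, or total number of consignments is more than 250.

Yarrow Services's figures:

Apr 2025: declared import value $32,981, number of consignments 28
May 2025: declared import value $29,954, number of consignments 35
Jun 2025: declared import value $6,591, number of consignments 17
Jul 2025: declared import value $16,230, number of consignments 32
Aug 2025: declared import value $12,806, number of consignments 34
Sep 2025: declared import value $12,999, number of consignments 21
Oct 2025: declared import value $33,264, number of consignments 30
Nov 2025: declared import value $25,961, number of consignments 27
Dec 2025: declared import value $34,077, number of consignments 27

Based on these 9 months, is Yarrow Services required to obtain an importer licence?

Yes

Total declared import value: $32,981 + $29,954 + $6,591 + $16,230 + $12,806 + $12,999 + $33,264 + $25,961 + $34,077 = $204,863 (≤ $220,000).
Total number of consignments: 28 + 35 + 17 + 32 + 34 + 21 + 30 + 27 + 27 = 251 (> 250).
The test is 'or': at least one threshold is exceeded.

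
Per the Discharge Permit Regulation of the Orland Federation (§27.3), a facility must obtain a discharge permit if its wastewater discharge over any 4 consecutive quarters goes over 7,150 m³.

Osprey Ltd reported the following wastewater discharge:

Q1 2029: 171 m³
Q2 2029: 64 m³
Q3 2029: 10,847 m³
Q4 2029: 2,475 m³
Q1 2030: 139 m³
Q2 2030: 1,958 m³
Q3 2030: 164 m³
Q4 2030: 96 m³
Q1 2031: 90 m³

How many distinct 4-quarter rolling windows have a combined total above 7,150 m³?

Q1 2029–Q4 2029: 171 m³ + 64 m³ + 10,847 m³ + 2,475 m³ = 13,557 m³ (over)
Q2 2029–Q1 2030: 64 m³ + 10,847 m³ + 2,475 m³ + 139 m³ = 13,525 m³ (over)
Q3 2029–Q2 2030: 10,847 m³ + 2,475 m³ + 139 m³ + 1,958 m³ = 15,419 m³ (over)
Q4 2029–Q3 2030: 2,475 m³ + 139 m³ + 1,958 m³ + 164 m³ = 4,736 m³ (under)
Q1 2030–Q4 2030: 139 m³ + 1,958 m³ + 164 m³ + 96 m³ = 2,357 m³ (under)
Q2 2030–Q1 2031: 1,958 m³ + 164 m³ + 96 m³ + 90 m³ = 2,308 m³ (under)
3 windows exceed the threshold.

3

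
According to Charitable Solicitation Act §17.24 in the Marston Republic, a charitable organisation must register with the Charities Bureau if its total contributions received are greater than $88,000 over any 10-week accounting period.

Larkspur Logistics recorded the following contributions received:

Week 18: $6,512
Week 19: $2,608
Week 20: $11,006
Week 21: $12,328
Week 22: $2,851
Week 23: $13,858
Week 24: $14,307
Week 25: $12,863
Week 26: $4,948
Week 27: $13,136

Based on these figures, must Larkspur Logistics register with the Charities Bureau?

Yes

Total contributions received: $6,512 + $2,608 + $11,006 + $12,328 + $2,851 + $13,858 + $14,307 + $12,863 + $4,948 + $13,136 = $94,417.
$94,417 > $88,000, so the threshold is exceeded.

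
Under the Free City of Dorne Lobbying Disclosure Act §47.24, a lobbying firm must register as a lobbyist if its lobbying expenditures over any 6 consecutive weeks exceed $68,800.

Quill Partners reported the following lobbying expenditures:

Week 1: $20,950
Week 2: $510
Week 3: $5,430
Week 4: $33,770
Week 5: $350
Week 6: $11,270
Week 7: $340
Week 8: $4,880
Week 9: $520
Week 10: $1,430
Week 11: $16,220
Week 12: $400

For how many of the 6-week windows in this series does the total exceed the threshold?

1

Week 1–Week 6: $20,950 + $510 + $5,430 + $33,770 + $350 + $11,270 = $72,280 (over)
Week 2–Week 7: $510 + $5,430 + $33,770 + $350 + $11,270 + $340 = $51,670 (under)
Week 3–Week 8: $5,430 + $33,770 + $350 + $11,270 + $340 + $4,880 = $56,040 (under)
Week 4–Week 9: $33,770 + $350 + $11,270 + $340 + $4,880 + $520 = $51,130 (under)
Week 5–Week 10: $350 + $11,270 + $340 + $4,880 + $520 + $1,430 = $18,790 (under)
Week 6–Week 11: $11,270 + $340 + $4,880 + $520 + $1,430 + $16,220 = $34,660 (under)
Week 7–Week 12: $340 + $4,880 + $520 + $1,430 + $16,220 + $400 = $23,790 (under)
1 window exceeds the threshold.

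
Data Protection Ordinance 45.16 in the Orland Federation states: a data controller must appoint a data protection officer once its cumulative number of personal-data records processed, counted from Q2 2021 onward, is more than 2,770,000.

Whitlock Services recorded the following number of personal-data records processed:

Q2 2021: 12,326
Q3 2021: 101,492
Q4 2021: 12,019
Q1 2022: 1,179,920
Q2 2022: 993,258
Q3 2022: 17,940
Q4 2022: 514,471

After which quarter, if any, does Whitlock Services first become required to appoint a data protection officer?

Through Q2 2021: 12,326
Through Q3 2021: 113,818
Through Q4 2021: 125,837
Through Q1 2022: 1,305,757
Through Q2 2022: 2,299,015
Through Q3 2022: 2,316,955
Through Q4 2022: 2,831,426 ← exceeds threshold

Q4 2022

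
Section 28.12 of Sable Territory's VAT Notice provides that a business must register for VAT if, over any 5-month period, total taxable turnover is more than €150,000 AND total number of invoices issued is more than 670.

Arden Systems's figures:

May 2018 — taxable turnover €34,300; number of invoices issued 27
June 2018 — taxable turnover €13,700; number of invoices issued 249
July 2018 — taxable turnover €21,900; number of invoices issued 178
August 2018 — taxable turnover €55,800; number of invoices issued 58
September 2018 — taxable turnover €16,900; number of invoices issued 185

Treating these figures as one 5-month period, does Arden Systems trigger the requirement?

No

Total taxable turnover: €34,300 + €13,700 + €21,900 + €55,800 + €16,900 = €142,600 (≤ €150,000).
Total number of invoices issued: 27 + 249 + 178 + 58 + 185 = 697 (> 670).
The test is 'and': the rule requires both, and at least one is not exceeded.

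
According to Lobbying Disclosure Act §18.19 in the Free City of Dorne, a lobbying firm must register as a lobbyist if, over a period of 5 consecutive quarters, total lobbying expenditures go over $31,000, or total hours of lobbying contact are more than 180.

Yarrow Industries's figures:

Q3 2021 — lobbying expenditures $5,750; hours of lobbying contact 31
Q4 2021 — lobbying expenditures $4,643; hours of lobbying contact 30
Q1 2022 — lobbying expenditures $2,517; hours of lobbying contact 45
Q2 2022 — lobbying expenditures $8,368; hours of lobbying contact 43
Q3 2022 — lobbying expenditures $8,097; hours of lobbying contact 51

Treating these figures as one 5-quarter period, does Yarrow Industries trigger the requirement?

Total lobbying expenditures: $5,750 + $4,643 + $2,517 + $8,368 + $8,097 = $29,375 (≤ $31,000).
Total hours of lobbying contact: 31 + 30 + 45 + 43 + 51 = 200 (> 180).
The test is 'or': at least one threshold is exceeded.

Yes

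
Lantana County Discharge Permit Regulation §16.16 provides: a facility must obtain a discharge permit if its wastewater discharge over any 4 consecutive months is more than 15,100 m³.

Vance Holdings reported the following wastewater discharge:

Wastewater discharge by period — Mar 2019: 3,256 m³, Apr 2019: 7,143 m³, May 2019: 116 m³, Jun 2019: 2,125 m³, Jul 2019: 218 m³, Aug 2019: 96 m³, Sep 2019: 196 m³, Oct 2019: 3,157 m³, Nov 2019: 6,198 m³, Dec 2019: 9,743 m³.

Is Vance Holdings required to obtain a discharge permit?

Yes

Mar 2019–Jun 2019: 3,256 m³ + 7,143 m³ + 116 m³ + 2,125 m³ = 12,640 m³ (under)
Apr 2019–Jul 2019: 7,143 m³ + 116 m³ + 2,125 m³ + 218 m³ = 9,602 m³ (under)
May 2019–Aug 2019: 116 m³ + 2,125 m³ + 218 m³ + 96 m³ = 2,555 m³ (under)
Jun 2019–Sep 2019: 2,125 m³ + 218 m³ + 96 m³ + 196 m³ = 2,635 m³ (under)
Jul 2019–Oct 2019: 218 m³ + 96 m³ + 196 m³ + 3,157 m³ = 3,667 m³ (under)
Aug 2019–Nov 2019: 96 m³ + 196 m³ + 3,157 m³ + 6,198 m³ = 9,647 m³ (under)
Sep 2019–Dec 2019: 196 m³ + 3,157 m³ + 6,198 m³ + 9,743 m³ = 19,294 m³ (over)
At least one window exceeds 15,100 m³.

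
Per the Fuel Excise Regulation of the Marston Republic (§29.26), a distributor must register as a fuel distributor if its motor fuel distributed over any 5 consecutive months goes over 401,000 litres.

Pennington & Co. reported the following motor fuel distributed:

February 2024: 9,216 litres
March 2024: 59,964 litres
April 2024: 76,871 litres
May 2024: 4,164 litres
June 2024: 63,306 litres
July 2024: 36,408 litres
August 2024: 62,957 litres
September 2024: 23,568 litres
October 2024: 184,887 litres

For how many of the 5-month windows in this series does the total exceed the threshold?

0

February 2024–June 2024: 9,216 litres + 59,964 litres + 76,871 litres + 4,164 litres + 63,306 litres = 213,521 litres (under)
March 2024–July 2024: 59,964 litres + 76,871 litres + 4,164 litres + 63,306 litres + 36,408 litres = 240,713 litres (under)
April 2024–August 2024: 76,871 litres + 4,164 litres + 63,306 litres + 36,408 litres + 62,957 litres = 243,706 litres (under)
May 2024–September 2024: 4,164 litres + 63,306 litres + 36,408 litres + 62,957 litres + 23,568 litres = 190,403 litres (under)
June 2024–October 2024: 63,306 litres + 36,408 litres + 62,957 litres + 23,568 litres + 184,887 litres = 371,126 litres (under)
0 windows exceed the threshold.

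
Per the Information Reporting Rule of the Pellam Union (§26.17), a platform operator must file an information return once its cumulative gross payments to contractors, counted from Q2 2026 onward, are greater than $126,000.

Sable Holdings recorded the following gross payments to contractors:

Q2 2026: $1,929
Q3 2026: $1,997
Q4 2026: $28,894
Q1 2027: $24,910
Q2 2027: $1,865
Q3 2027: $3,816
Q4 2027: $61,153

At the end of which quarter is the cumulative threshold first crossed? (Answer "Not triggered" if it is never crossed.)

Through Q2 2026: $1,929
Through Q3 2026: $3,926
Through Q4 2026: $32,820
Through Q1 2027: $57,730
Through Q2 2027: $59,595
Through Q3 2027: $63,411
Through Q4 2027: $124,564
Final cumulative total $124,564 ≤ $126,000; the threshold is never exceeded.

Not triggered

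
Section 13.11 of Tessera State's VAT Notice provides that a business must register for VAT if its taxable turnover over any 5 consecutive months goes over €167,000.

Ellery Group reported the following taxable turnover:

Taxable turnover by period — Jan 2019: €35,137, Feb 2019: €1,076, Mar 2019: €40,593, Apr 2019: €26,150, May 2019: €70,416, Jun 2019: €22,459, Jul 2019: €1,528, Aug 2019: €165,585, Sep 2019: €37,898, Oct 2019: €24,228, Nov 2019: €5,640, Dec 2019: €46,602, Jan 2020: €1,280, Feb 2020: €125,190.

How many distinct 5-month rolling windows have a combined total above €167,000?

Jan 2019–May 2019: €35,137 + €1,076 + €40,593 + €26,150 + €70,416 = €173,372 (over)
Feb 2019–Jun 2019: €1,076 + €40,593 + €26,150 + €70,416 + €22,459 = €160,694 (under)
Mar 2019–Jul 2019: €40,593 + €26,150 + €70,416 + €22,459 + €1,528 = €161,146 (under)
Apr 2019–Aug 2019: €26,150 + €70,416 + €22,459 + €1,528 + €165,585 = €286,138 (over)
May 2019–Sep 2019: €70,416 + €22,459 + €1,528 + €165,585 + €37,898 = €297,886 (over)
Jun 2019–Oct 2019: €22,459 + €1,528 + €165,585 + €37,898 + €24,228 = €251,698 (over)
Jul 2019–Nov 2019: €1,528 + €165,585 + €37,898 + €24,228 + €5,640 = €234,879 (over)
Aug 2019–Dec 2019: €165,585 + €37,898 + €24,228 + €5,640 + €46,602 = €279,953 (over)
Sep 2019–Jan 2020: €37,898 + €24,228 + €5,640 + €46,602 + €1,280 = €115,648 (under)
Oct 2019–Feb 2020: €24,228 + €5,640 + €46,602 + €1,280 + €125,190 = €202,940 (over)
7 windows exceed the threshold.

7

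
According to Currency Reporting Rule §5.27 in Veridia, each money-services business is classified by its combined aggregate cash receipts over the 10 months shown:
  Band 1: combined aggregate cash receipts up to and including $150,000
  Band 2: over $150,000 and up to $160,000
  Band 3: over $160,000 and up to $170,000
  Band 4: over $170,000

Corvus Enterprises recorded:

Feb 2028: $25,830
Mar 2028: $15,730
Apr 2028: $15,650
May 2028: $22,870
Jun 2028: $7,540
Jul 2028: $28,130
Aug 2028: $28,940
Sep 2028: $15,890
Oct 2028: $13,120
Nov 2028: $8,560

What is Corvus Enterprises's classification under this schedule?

Band 4

Combined aggregate cash receipts: $25,830 + $15,730 + $15,650 + $22,870 + $7,540 + $28,130 + $28,940 + $15,890 + $13,120 + $8,560 = $182,260.
$182,260 > $170,000, so Band 4 applies.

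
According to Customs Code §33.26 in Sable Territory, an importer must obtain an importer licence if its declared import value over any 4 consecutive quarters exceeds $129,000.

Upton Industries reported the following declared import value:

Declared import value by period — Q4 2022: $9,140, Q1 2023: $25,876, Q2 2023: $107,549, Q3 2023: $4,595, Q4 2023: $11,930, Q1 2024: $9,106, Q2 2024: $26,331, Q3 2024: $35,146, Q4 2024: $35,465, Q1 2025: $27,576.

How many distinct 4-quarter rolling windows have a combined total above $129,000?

3

Q4 2022–Q3 2023: $9,140 + $25,876 + $107,549 + $4,595 = $147,160 (over)
Q1 2023–Q4 2023: $25,876 + $107,549 + $4,595 + $11,930 = $149,950 (over)
Q2 2023–Q1 2024: $107,549 + $4,595 + $11,930 + $9,106 = $133,180 (over)
Q3 2023–Q2 2024: $4,595 + $11,930 + $9,106 + $26,331 = $51,962 (under)
Q4 2023–Q3 2024: $11,930 + $9,106 + $26,331 + $35,146 = $82,513 (under)
Q1 2024–Q4 2024: $9,106 + $26,331 + $35,146 + $35,465 = $106,048 (under)
Q2 2024–Q1 2025: $26,331 + $35,146 + $35,465 + $27,576 = $124,518 (under)
3 windows exceed the threshold.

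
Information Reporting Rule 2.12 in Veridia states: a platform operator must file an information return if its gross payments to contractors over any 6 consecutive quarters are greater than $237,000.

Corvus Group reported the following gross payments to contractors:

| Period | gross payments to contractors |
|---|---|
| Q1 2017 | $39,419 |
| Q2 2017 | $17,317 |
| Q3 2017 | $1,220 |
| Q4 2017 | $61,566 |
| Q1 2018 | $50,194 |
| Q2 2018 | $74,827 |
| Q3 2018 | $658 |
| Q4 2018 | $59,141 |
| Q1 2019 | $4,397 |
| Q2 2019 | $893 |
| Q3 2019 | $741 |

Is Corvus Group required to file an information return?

Q1 2017–Q2 2018: $39,419 + $17,317 + $1,220 + $61,566 + $50,194 + $74,827 = $244,543 (over)
Q2 2017–Q3 2018: $17,317 + $1,220 + $61,566 + $50,194 + $74,827 + $658 = $205,782 (under)
Q3 2017–Q4 2018: $1,220 + $61,566 + $50,194 + $74,827 + $658 + $59,141 = $247,606 (over)
Q4 2017–Q1 2019: $61,566 + $50,194 + $74,827 + $658 + $59,141 + $4,397 = $250,783 (over)
Q1 2018–Q2 2019: $50,194 + $74,827 + $658 + $59,141 + $4,397 + $893 = $190,110 (under)
Q2 2018–Q3 2019: $74,827 + $658 + $59,141 + $4,397 + $893 + $741 = $140,657 (under)
At least one window exceeds $237,000.

Yes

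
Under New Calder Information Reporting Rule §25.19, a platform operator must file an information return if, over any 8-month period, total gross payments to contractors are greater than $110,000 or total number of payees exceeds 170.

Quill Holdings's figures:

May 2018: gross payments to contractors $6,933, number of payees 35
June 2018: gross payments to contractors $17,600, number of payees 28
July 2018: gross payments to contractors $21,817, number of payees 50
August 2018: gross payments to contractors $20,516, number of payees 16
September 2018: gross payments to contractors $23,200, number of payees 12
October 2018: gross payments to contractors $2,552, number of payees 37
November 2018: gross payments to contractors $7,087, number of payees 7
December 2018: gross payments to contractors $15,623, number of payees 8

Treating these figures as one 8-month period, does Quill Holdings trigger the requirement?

Total gross payments to contractors: $6,933 + $17,600 + $21,817 + $20,516 + $23,200 + $2,552 + $7,087 + $15,623 = $115,328 (> $110,000).
Total number of payees: 35 + 28 + 50 + 16 + 12 + 37 + 7 + 8 = 193 (> 170).
The test is 'or': at least one threshold is exceeded.

Yes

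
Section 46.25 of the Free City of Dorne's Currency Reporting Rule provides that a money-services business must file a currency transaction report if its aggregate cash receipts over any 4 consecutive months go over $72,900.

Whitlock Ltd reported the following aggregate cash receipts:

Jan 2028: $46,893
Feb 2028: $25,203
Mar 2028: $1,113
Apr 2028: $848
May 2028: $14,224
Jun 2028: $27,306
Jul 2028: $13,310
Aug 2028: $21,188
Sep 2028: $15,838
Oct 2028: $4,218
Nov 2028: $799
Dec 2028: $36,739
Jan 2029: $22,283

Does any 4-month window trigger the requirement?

Yes

Jan 2028–Apr 2028: $46,893 + $25,203 + $1,113 + $848 = $74,057 (over)
Feb 2028–May 2028: $25,203 + $1,113 + $848 + $14,224 = $41,388 (under)
Mar 2028–Jun 2028: $1,113 + $848 + $14,224 + $27,306 = $43,491 (under)
Apr 2028–Jul 2028: $848 + $14,224 + $27,306 + $13,310 = $55,688 (under)
May 2028–Aug 2028: $14,224 + $27,306 + $13,310 + $21,188 = $76,028 (over)
Jun 2028–Sep 2028: $27,306 + $13,310 + $21,188 + $15,838 = $77,642 (over)
Jul 2028–Oct 2028: $13,310 + $21,188 + $15,838 + $4,218 = $54,554 (under)
Aug 2028–Nov 2028: $21,188 + $15,838 + $4,218 + $799 = $42,043 (under)
Sep 2028–Dec 2028: $15,838 + $4,218 + $799 + $36,739 = $57,594 (under)
Oct 2028–Jan 2029: $4,218 + $799 + $36,739 + $22,283 = $64,039 (under)
At least one window exceeds $72,900.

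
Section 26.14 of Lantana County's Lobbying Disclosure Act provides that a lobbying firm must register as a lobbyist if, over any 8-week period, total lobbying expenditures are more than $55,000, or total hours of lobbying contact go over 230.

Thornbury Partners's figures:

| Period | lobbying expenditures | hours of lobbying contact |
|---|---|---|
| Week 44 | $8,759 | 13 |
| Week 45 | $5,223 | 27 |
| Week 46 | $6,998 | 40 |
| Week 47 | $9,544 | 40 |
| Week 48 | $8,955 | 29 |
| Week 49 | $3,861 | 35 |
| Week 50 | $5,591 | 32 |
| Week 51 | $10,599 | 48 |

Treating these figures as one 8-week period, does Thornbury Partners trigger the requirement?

Yes

Total lobbying expenditures: $8,759 + $5,223 + $6,998 + $9,544 + $8,955 + $3,861 + $5,591 + $10,599 = $59,530 (> $55,000).
Total hours of lobbying contact: 13 + 27 + 40 + 40 + 29 + 35 + 32 + 48 = 264 (> 230).
The test is 'or': at least one threshold is exceeded.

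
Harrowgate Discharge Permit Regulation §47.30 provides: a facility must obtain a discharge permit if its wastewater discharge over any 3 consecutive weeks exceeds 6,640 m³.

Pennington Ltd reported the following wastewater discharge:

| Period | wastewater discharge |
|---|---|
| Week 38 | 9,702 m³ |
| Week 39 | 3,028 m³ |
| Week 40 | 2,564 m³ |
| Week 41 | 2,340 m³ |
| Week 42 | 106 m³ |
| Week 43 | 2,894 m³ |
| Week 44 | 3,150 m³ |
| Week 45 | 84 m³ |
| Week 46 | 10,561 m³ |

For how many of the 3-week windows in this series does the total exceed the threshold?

3

Week 38–Week 40: 9,702 m³ + 3,028 m³ + 2,564 m³ = 15,294 m³ (over)
Week 39–Week 41: 3,028 m³ + 2,564 m³ + 2,340 m³ = 7,932 m³ (over)
Week 40–Week 42: 2,564 m³ + 2,340 m³ + 106 m³ = 5,010 m³ (under)
Week 41–Week 43: 2,340 m³ + 106 m³ + 2,894 m³ = 5,340 m³ (under)
Week 42–Week 44: 106 m³ + 2,894 m³ + 3,150 m³ = 6,150 m³ (under)
Week 43–Week 45: 2,894 m³ + 3,150 m³ + 84 m³ = 6,128 m³ (under)
Week 44–Week 46: 3,150 m³ + 84 m³ + 10,561 m³ = 13,795 m³ (over)
3 windows exceed the threshold.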